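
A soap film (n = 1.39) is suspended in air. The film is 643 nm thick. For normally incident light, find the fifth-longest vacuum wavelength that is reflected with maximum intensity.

397 nm

At the upper boundary (n = 1.0 to n = 1.39) the reflected ray undergoes a half-wave phase shift.
Bottom surface (1.39 → 1.0): reflection off a lower-index medium gives no phase shift.
The two reflections differ by half a wavelength.
So the condition for constructive reflection is 2 n t = (m + ½) λ.
λ = 2 n t / (m + ½). The fifth-longest wavelength is m = 4: λ = 2 × 1.39 × 643 / 4.50 = 397 nm.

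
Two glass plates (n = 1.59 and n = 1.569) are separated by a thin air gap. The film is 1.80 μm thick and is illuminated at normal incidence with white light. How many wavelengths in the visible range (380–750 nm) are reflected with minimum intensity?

5

Top surface (1.59 → 1.0): reflection off a lower-index medium gives no phase shift.
Ray reflecting at the bottom interface goes from n = 1.0 toward n = 1.569: a half-wave phase shift.
The two reflections differ by half a wavelength.
For minimum reflection here: 2 n t = m λ.
λ = 2 n t / m = 3600 / m nm.
m=4: 900 nm (IR); m=5: 720 nm (visible); m=6: 600 nm (visible); m=7: 514 nm (visible); m=8: 450 nm (visible); m=9: 400 nm (visible); m=10: 360 nm (UV).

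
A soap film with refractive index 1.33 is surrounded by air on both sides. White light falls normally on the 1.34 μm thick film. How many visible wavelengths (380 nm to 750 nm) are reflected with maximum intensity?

4

At the upper boundary (n = 1.0 to n = 1.33) the reflected ray undergoes a half-wave phase shift.
Ray reflecting at the bottom interface goes from n = 1.33 toward n = 1.0: no phase shift.
Net: one phase inversion between the two reflected rays.
With one net inversion, constructive interference in reflection requires 2 n t = (m + ½) λ.
λ = 2 n t / (m + ½) = 3564 / (m + ½) nm.
m=4: 792 nm (IR); m=5: 648 nm (visible); m=6: 548 nm (visible); m=7: 475 nm (visible); m=8: 419 nm (visible); m=9: 375 nm (UV).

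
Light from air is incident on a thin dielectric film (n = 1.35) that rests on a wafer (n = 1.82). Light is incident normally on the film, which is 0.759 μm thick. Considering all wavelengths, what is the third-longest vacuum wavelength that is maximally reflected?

Ray reflecting at the top interface goes from n = 1.0 toward n = 1.35: a half-wave phase shift.
Ray reflecting at the bottom interface goes from n = 1.35 toward n = 1.82: a half-wave phase shift.
Net: no relative phase inversion (both shifts match).
With no net inversion, constructive interference in reflection requires 2 n t = m λ.
λ = 2 n t / m. The third-longest wavelength is m = 3: λ = 2 × 1.35 × 759 / 3.00 = 683 nm.

683 nm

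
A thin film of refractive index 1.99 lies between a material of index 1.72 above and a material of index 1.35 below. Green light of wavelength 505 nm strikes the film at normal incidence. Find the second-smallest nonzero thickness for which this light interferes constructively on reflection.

190 nm

Ray reflecting at the top interface goes from n = 1.72 toward n = 1.99: a half-wave phase shift.
Bottom surface (1.99 → 1.35): reflection off a lower-index medium gives no phase shift.
Exactly one π shift → a net half-wave offset.
So the condition for constructive reflection is 2 n t = (m + ½) λ.
The second-smallest nonzero thickness corresponds to m = 1: t = (m + ½) λ / (2 n) = 1.50 × 505 / (2 × 1.99) = 190 nm.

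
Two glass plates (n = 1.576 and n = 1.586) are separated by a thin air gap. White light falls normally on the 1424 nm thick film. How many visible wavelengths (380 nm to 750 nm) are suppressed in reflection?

4

At the upper boundary (n = 1.576 to n = 1.0) the reflected ray undergoes no phase shift.
Bottom surface (1.0 → 1.586): reflection off a higher-index medium gives a half-wave phase shift.
The two reflections differ by half a wavelength.
For weak reflection here: 2 n t = m λ.
λ = 2 n t / m = 2848 / m nm.
m=3: 949 nm (IR); m=4: 712 nm (visible); m=5: 570 nm (visible); m=6: 475 nm (visible); m=7: 407 nm (visible); m=8: 356 nm (UV).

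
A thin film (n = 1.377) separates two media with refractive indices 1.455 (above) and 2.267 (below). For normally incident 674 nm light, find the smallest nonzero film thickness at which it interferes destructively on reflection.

Top surface (1.455 → 1.377): reflection off a lower-index medium gives no phase shift.
Ray reflecting at the bottom interface goes from n = 1.377 toward n = 2.267: a half-wave phase shift.
The two reflections differ by half a wavelength.
With one net inversion, destructive interference in reflection requires 2 n t = m λ.
Minimum nonzero at m = 1: t = λ / (2 n) = 674 / (2 × 1.377) = 245 nm.

245 nm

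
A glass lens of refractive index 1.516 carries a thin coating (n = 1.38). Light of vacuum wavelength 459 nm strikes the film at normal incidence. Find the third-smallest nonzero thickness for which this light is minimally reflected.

416 nm

At the upper boundary (n = 1.0 to n = 1.38) the reflected ray undergoes a half-wave phase shift.
Bottom surface (1.38 → 1.516): reflection off a higher-index medium gives a half-wave phase shift.
Net: no relative phase inversion (both shifts match).
For dark reflection here: 2 n t = (m + ½) λ.
The third-smallest nonzero thickness corresponds to m = 2: t = (m + ½) λ / (2 n) = 2.50 × 459 / (2 × 1.38) = 416 nm.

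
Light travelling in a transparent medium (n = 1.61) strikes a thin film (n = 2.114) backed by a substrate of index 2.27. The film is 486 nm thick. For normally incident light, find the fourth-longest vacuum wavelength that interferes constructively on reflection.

Top surface (1.61 → 2.114): reflection off a higher-index medium gives a half-wave phase shift.
At the lower boundary (n = 2.114 to n = 2.27) the reflected ray undergoes a half-wave phase shift.
The two reflections carry the same phase change, so no net offset.
With no net inversion, constructive interference in reflection requires 2 n t = m λ.
λ = 2 n t / m. The fourth-longest wavelength is m = 4: λ = 2 × 2.114 × 486 / 4.00 = 514 nm.

514 nm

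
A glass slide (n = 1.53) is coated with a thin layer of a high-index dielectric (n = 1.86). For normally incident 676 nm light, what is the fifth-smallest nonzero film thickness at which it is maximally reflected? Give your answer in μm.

0.818 μm

Ray reflecting at the top interface goes from n = 1.0 toward n = 1.86: a half-wave phase shift.
Ray reflecting at the bottom interface goes from n = 1.86 toward n = 1.53: no phase shift.
Exactly one π shift → a net half-wave offset.
So the condition for constructive reflection is 2 n t = (m + ½) λ.
The fifth-smallest nonzero thickness corresponds to m = 4: t = (m + ½) λ / (2 n) = 4.50 × 676 / (2 × 1.86) = 818 nm.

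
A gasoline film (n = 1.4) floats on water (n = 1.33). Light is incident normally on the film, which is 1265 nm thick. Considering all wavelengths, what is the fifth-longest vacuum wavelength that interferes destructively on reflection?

708 nm

Top surface (1.0 → 1.4): reflection off a higher-index medium gives a half-wave phase shift.
Bottom surface (1.4 → 1.33): reflection off a lower-index medium gives no phase shift.
Net: one phase inversion between the two reflected rays.
So the condition for destructive reflection is 2 n t = m λ.
λ = 2 n t / m. The fifth-longest wavelength is m = 5: λ = 2 × 1.4 × 1265 / 5.00 = 708 nm.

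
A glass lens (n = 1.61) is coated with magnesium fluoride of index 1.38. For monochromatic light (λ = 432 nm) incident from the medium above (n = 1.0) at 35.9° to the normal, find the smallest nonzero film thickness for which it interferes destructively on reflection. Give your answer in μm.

0.0865 μm

At the upper boundary (n = 1.0 to n = 1.38) the reflected ray undergoes a half-wave phase shift.
Ray reflecting at the bottom interface goes from n = 1.38 toward n = 1.61: a half-wave phase shift.
Net: no relative phase inversion (both shifts match).
For weak reflection here: 2 n t cos θ_r = (m + ½) λ.
Snell's law: 1.0 sin 35.9° = 1.38 sin θ_r → sin θ_r = 0.425, cos θ_r = 0.905.
Minimum at m = 0: t = λ / (4 n cos θ_r) = 432 / (4 × 1.38 × 0.905) = 86.5 nm.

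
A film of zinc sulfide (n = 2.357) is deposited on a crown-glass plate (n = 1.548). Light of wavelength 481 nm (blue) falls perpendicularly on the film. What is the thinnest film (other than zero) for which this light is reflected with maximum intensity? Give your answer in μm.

At the upper boundary (n = 1.0 to n = 2.357) the reflected ray undergoes a half-wave phase shift.
Bottom surface (2.357 → 1.548): reflection off a lower-index medium gives no phase shift.
Net: one phase inversion between the two reflected rays.
For maximum reflection here: 2 n t = (m + ½) λ.
Minimum at m = 0: t = λ / (4 n) = 481 / (4 × 2.357) = 51.0 nm.

0.0510 μm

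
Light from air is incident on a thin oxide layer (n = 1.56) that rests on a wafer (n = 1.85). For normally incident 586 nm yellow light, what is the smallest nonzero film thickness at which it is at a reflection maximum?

188 nm

Ray reflecting at the top interface goes from n = 1.0 toward n = 1.56: a half-wave phase shift.
Ray reflecting at the bottom interface goes from n = 1.56 toward n = 1.85: a half-wave phase shift.
Net: no relative phase inversion (both shifts match).
For maximum reflection here: 2 n t = m λ.
The smallest nonzero thickness corresponds to m = 1: t = m λ / (2 n) = 1.00 × 586 / (2 × 1.56) = 188 nm.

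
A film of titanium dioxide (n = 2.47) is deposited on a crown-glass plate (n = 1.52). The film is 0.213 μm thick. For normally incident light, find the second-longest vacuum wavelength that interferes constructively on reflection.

Ray reflecting at the top interface goes from n = 1.0 toward n = 2.47: a half-wave phase shift.
Bottom surface (2.47 → 1.52): reflection off a lower-index medium gives no phase shift.
Exactly one π shift → a net half-wave offset.
For maximum reflection here: 2 n t = (m + ½) λ.
λ = 2 n t / (m + ½). The second-longest wavelength is m = 1: λ = 2 × 2.47 × 213 / 1.50 = 701 nm.

701 nm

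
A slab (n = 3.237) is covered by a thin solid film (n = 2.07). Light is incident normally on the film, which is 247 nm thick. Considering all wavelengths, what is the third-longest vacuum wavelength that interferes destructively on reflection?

Ray reflecting at the top interface goes from n = 1.0 toward n = 2.07: a half-wave phase shift.
Bottom surface (2.07 → 3.237): reflection off a higher-index medium gives a half-wave phase shift.
Zero or two π shifts → no net half-wave offset.
With no net inversion, destructive interference in reflection requires 2 n t = (m + ½) λ.
λ = 2 n t / (m + ½). The third-longest wavelength is m = 2: λ = 2 × 2.07 × 247 / 2.50 = 409 nm.

409 nm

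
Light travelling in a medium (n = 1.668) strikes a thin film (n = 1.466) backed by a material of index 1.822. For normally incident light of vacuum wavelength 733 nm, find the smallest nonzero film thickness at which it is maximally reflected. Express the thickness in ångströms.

Top surface (1.668 → 1.466): reflection off a lower-index medium gives no phase shift.
Bottom surface (1.466 → 1.822): reflection off a higher-index medium gives a half-wave phase shift.
The two reflections differ by half a wavelength.
With one net inversion, constructive interference in reflection requires 2 n t = (m + ½) λ.
Minimum at m = 0: t = λ / (4 n) = 733 / (4 × 1.466) = 125 nm.

1250 Å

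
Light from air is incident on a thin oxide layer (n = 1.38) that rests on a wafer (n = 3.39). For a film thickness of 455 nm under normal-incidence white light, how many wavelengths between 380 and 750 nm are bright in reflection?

Ray reflecting at the top interface goes from n = 1.0 toward n = 1.38: a half-wave phase shift.
Ray reflecting at the bottom interface goes from n = 1.38 toward n = 3.39: a half-wave phase shift.
The two reflections carry the same phase change, so no net offset.
So the condition for constructive reflection is 2 n t = m λ.
λ = 2 n t / m = 1256 / m nm.
m=1: 1256 nm (IR); m=2: 628 nm (visible); m=3: 419 nm (visible); m=4: 314 nm (UV).

2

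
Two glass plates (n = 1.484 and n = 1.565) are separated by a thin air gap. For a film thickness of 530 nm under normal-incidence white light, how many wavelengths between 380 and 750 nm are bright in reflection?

Top surface (1.484 → 1.0): reflection off a lower-index medium gives no phase shift.
At the lower boundary (n = 1.0 to n = 1.565) the reflected ray undergoes a half-wave phase shift.
Net: one phase inversion between the two reflected rays.
With one net inversion, constructive interference in reflection requires 2 n t = (m + ½) λ.
λ = 2 n t / (m + ½) = 1060 / (m + ½) nm.
m=0: 2120 nm (IR); m=1: 707 nm (visible); m=2: 424 nm (visible); m=3: 303 nm (UV).

2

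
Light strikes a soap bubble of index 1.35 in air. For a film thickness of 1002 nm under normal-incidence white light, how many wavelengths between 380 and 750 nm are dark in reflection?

At the upper boundary (n = 1.0 to n = 1.35) the reflected ray undergoes a half-wave phase shift.
At the lower boundary (n = 1.35 to n = 1.0) the reflected ray undergoes no phase shift.
Exactly one π shift → a net half-wave offset.
So the condition for destructive reflection is 2 n t = m λ.
λ = 2 n t / m = 2705 / m nm.
m=3: 902 nm (IR); m=4: 676 nm (visible); m=5: 541 nm (visible); m=6: 451 nm (visible); m=7: 386 nm (visible); m=8: 338 nm (UV).

4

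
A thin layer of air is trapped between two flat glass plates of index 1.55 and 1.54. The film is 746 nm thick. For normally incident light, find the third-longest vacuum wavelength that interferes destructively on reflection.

At the upper boundary (n = 1.55 to n = 1.0) the reflected ray undergoes no phase shift.
Ray reflecting at the bottom interface goes from n = 1.0 toward n = 1.54: a half-wave phase shift.
The two reflections differ by half a wavelength.
With one net inversion, destructive interference in reflection requires 2 n t = m λ.
λ = 2 n t / m. The third-longest wavelength is m = 3: λ = 2 × 1.0 × 746 / 3.00 = 497 nm.

497 nm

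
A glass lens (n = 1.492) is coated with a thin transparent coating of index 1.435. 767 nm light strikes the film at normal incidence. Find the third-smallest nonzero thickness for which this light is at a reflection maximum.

802 nm

At the upper boundary (n = 1.0 to n = 1.435) the reflected ray undergoes a half-wave phase shift.
Ray reflecting at the bottom interface goes from n = 1.435 toward n = 1.492: a half-wave phase shift.
Zero or two π shifts → no net half-wave offset.
So the condition for constructive reflection is 2 n t = m λ.
The third-smallest nonzero thickness corresponds to m = 3: t = m λ / (2 n) = 3.00 × 767 / (2 × 1.435) = 802 nm.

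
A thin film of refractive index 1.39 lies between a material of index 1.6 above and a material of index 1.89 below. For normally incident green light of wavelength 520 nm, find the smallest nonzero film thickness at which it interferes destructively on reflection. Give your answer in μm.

0.187 μm

Top surface (1.6 → 1.39): reflection off a lower-index medium gives no phase shift.
At the lower boundary (n = 1.39 to n = 1.89) the reflected ray undergoes a half-wave phase shift.
Exactly one π shift → a net half-wave offset.
With one net inversion, destructive interference in reflection requires 2 n t = m λ.
Minimum nonzero at m = 1: t = λ / (2 n) = 520 / (2 × 1.39) = 187 nm.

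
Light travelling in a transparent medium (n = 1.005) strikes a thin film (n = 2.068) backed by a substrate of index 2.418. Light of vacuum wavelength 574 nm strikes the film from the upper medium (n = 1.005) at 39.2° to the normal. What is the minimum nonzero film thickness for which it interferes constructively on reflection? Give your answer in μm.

Ray reflecting at the top interface goes from n = 1.005 toward n = 2.068: a half-wave phase shift.
Ray reflecting at the bottom interface goes from n = 2.068 toward n = 2.418: a half-wave phase shift.
Net: no relative phase inversion (both shifts match).
So the condition for constructive reflection is 2 n t cos θ_r = m λ.
Snell's law: 1.005 sin 39.2° = 2.068 sin θ_r → sin θ_r = 0.307, cos θ_r = 0.952.
Minimum nonzero at m = 1: t = λ / (2 n cos θ_r) = 574 / (2 × 2.068 × 0.952) = 146 nm.

0.146 μm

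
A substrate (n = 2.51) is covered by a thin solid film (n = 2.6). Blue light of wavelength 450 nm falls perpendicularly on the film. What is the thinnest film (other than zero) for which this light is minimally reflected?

86.5 nm

At the upper boundary (n = 1.0 to n = 2.6) the reflected ray undergoes a half-wave phase shift.
Bottom surface (2.6 → 2.51): reflection off a lower-index medium gives no phase shift.
The two reflections differ by half a wavelength.
So the condition for destructive reflection is 2 n t = m λ.
Minimum nonzero at m = 1: t = λ / (2 n) = 450 / (2 × 2.6) = 86.5 nm.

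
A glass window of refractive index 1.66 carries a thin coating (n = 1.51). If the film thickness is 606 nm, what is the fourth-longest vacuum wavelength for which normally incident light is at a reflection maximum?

Ray reflecting at the top interface goes from n = 1.0 toward n = 1.51: a half-wave phase shift.
Ray reflecting at the bottom interface goes from n = 1.51 toward n = 1.66: a half-wave phase shift.
The two reflections carry the same phase change, so no net offset.
For strong reflection here: 2 n t = m λ.
λ = 2 n t / m. The fourth-longest wavelength is m = 4: λ = 2 × 1.51 × 606 / 4.00 = 458 nm.

458 nm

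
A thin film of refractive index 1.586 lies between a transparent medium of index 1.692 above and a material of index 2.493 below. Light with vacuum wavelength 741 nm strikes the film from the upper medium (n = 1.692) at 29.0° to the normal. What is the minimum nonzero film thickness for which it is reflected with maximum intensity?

At the upper boundary (n = 1.692 to n = 1.586) the reflected ray undergoes no phase shift.
At the lower boundary (n = 1.586 to n = 2.493) the reflected ray undergoes a half-wave phase shift.
The two reflections differ by half a wavelength.
So the condition for constructive reflection is 2 n t cos θ_r = (m + ½) λ.
Snell's law: 1.692 sin 29.0° = 1.586 sin θ_r → sin θ_r = 0.517, cos θ_r = 0.856.
Minimum at m = 0: t = λ / (4 n cos θ_r) = 741 / (4 × 1.586 × 0.856) = 136 nm.

136 nm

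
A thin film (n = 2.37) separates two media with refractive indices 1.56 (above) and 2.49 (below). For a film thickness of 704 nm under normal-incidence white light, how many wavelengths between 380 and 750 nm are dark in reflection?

5

Top surface (1.56 → 2.37): reflection off a higher-index medium gives a half-wave phase shift.
Ray reflecting at the bottom interface goes from n = 2.37 toward n = 2.49: a half-wave phase shift.
The two reflections carry the same phase change, so no net offset.
With no net inversion, destructive interference in reflection requires 2 n t = (m + ½) λ.
λ = 2 n t / (m + ½) = 3337 / (m + ½) nm.
m=3: 953 nm (IR); m=4: 742 nm (visible); m=5: 607 nm (visible); m=6: 513 nm (visible); m=7: 445 nm (visible); m=8: 393 nm (visible); m=9: 351 nm (UV).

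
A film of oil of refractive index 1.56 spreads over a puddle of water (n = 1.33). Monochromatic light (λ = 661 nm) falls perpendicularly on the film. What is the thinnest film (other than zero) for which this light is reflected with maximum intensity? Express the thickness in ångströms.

Top surface (1.0 → 1.56): reflection off a higher-index medium gives a half-wave phase shift.
At the lower boundary (n = 1.56 to n = 1.33) the reflected ray undergoes no phase shift.
The two reflections differ by half a wavelength.
With one net inversion, constructive interference in reflection requires 2 n t = (m + ½) λ.
Minimum at m = 0: t = λ / (4 n) = 661 / (4 × 1.56) = 106 nm.

1059 Å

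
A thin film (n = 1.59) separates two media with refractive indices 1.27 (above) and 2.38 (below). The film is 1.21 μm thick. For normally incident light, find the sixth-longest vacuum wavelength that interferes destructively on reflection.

Ray reflecting at the top interface goes from n = 1.27 toward n = 1.59: a half-wave phase shift.
Ray reflecting at the bottom interface goes from n = 1.59 toward n = 2.38: a half-wave phase shift.
The two reflections carry the same phase change, so no net offset.
With no net inversion, destructive interference in reflection requires 2 n t = (m + ½) λ.
λ = 2 n t / (m + ½). The sixth-longest wavelength is m = 5: λ = 2 × 1.59 × 1210 / 5.50 = 700 nm.

700 nm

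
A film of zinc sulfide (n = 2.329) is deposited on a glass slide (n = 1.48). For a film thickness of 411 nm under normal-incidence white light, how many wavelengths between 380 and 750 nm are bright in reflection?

2

Top surface (1.0 → 2.329): reflection off a higher-index medium gives a half-wave phase shift.
At the lower boundary (n = 2.329 to n = 1.48) the reflected ray undergoes no phase shift.
Net: one phase inversion between the two reflected rays.
With one net inversion, constructive interference in reflection requires 2 n t = (m + ½) λ.
λ = 2 n t / (m + ½) = 1914 / (m + ½) nm.
m=2: 766 nm (IR); m=3: 547 nm (visible); m=4: 425 nm (visible); m=5: 348 nm (UV).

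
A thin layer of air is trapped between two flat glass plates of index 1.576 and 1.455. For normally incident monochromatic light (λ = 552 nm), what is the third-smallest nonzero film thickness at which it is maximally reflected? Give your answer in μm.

0.690 μm

At the upper boundary (n = 1.576 to n = 1.0) the reflected ray undergoes no phase shift.
Ray reflecting at the bottom interface goes from n = 1.0 toward n = 1.455: a half-wave phase shift.
Exactly one π shift → a net half-wave offset.
For maximum reflection here: 2 n t = (m + ½) λ.
The third-smallest nonzero thickness corresponds to m = 2: t = (m + ½) λ / (2 n) = 2.50 × 552 / (2 × 1.0) = 690 nm.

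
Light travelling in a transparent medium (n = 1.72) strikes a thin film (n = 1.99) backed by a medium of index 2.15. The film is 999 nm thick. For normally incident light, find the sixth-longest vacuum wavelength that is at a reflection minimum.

Top surface (1.72 → 1.99): reflection off a higher-index medium gives a half-wave phase shift.
At the lower boundary (n = 1.99 to n = 2.15) the reflected ray undergoes a half-wave phase shift.
Zero or two π shifts → no net half-wave offset.
So the condition for destructive reflection is 2 n t = (m + ½) λ.
λ = 2 n t / (m + ½). The sixth-longest wavelength is m = 5: λ = 2 × 1.99 × 999 / 5.50 = 723 nm.

723 nm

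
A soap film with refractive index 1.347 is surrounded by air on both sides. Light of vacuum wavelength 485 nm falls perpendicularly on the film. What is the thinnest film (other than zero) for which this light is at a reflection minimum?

At the upper boundary (n = 1.0 to n = 1.347) the reflected ray undergoes a half-wave phase shift.
Bottom surface (1.347 → 1.0): reflection off a lower-index medium gives no phase shift.
Exactly one π shift → a net half-wave offset.
With one net inversion, destructive interference in reflection requires 2 n t = m λ.
Minimum nonzero at m = 1: t = λ / (2 n) = 485 / (2 × 1.347) = 180 nm.

180 nm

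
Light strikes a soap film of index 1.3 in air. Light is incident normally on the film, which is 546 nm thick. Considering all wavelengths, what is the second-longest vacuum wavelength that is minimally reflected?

Ray reflecting at the top interface goes from n = 1.0 toward n = 1.3: a half-wave phase shift.
At the lower boundary (n = 1.3 to n = 1.0) the reflected ray undergoes no phase shift.
Exactly one π shift → a net half-wave offset.
For minimum reflection here: 2 n t = m λ.
λ = 2 n t / m. The second-longest wavelength is m = 2: λ = 2 × 1.3 × 546 / 2.00 = 710 nm.

710 nm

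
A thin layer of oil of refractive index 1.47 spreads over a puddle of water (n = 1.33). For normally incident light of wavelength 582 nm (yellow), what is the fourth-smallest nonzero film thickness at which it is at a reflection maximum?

693 nm

Top surface (1.0 → 1.47): reflection off a higher-index medium gives a half-wave phase shift.
Bottom surface (1.47 → 1.33): reflection off a lower-index medium gives no phase shift.
The two reflections differ by half a wavelength.
For bright reflection here: 2 n t = (m + ½) λ.
The fourth-smallest nonzero thickness corresponds to m = 3: t = (m + ½) λ / (2 n) = 3.50 × 582 / (2 × 1.47) = 693 nm.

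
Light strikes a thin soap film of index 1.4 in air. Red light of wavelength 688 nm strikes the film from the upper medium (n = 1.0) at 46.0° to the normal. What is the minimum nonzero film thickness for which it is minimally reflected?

286 nm

Ray reflecting at the top interface goes from n = 1.0 toward n = 1.4: a half-wave phase shift.
Bottom surface (1.4 → 1.0): reflection off a lower-index medium gives no phase shift.
Net: one phase inversion between the two reflected rays.
For dark reflection here: 2 n t cos θ_r = m λ.
Snell's law: 1.0 sin 46.0° = 1.4 sin θ_r → sin θ_r = 0.514, cos θ_r = 0.858.
Minimum nonzero at m = 1: t = λ / (2 n cos θ_r) = 688 / (2 × 1.4 × 0.858) = 286 nm.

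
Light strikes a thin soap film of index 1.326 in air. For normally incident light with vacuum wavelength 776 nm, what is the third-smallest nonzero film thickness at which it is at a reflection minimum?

At the upper boundary (n = 1.0 to n = 1.326) the reflected ray undergoes a half-wave phase shift.
Bottom surface (1.326 → 1.0): reflection off a lower-index medium gives no phase shift.
Net: one phase inversion between the two reflected rays.
With one net inversion, destructive interference in reflection requires 2 n t = m λ.
The third-smallest nonzero thickness corresponds to m = 3: t = m λ / (2 n) = 3.00 × 776 / (2 × 1.326) = 878 nm.

878 nm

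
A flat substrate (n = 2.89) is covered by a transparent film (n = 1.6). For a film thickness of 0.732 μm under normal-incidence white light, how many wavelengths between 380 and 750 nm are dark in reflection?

3

Ray reflecting at the top interface goes from n = 1.0 toward n = 1.6: a half-wave phase shift.
Ray reflecting at the bottom interface goes from n = 1.6 toward n = 2.89: a half-wave phase shift.
Net: no relative phase inversion (both shifts match).
So the condition for destructive reflection is 2 n t = (m + ½) λ.
λ = 2 n t / (m + ½) = 2342 / (m + ½) nm.
m=2: 937 nm (IR); m=3: 669 nm (visible); m=4: 521 nm (visible); m=5: 426 nm (visible); m=6: 360 nm (UV).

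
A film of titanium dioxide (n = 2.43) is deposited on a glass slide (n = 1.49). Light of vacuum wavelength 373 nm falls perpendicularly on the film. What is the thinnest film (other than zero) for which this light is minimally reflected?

76.7 nm

At the upper boundary (n = 1.0 to n = 2.43) the reflected ray undergoes a half-wave phase shift.
Bottom surface (2.43 → 1.49): reflection off a lower-index medium gives no phase shift.
The two reflections differ by half a wavelength.
With one net inversion, destructive interference in reflection requires 2 n t = m λ.
Minimum nonzero at m = 1: t = λ / (2 n) = 373 / (2 × 2.43) = 76.7 nm.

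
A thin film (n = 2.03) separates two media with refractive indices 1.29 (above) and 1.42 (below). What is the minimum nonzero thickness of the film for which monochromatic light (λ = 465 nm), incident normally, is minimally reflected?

At the upper boundary (n = 1.29 to n = 2.03) the reflected ray undergoes a half-wave phase shift.
Bottom surface (2.03 → 1.42): reflection off a lower-index medium gives no phase shift.
The two reflections differ by half a wavelength.
So the condition for destructive reflection is 2 n t = m λ.
Minimum nonzero at m = 1: t = λ / (2 n) = 465 / (2 × 2.03) = 115 nm.

115 nm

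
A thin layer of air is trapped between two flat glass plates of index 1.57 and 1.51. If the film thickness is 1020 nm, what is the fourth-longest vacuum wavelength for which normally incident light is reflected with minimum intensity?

510 nm

At the upper boundary (n = 1.57 to n = 1.0) the reflected ray undergoes no phase shift.
Bottom surface (1.0 → 1.51): reflection off a higher-index medium gives a half-wave phase shift.
The two reflections differ by half a wavelength.
So the condition for destructive reflection is 2 n t = m λ.
λ = 2 n t / m. The fourth-longest wavelength is m = 4: λ = 2 × 1.0 × 1020 / 4.00 = 510 nm.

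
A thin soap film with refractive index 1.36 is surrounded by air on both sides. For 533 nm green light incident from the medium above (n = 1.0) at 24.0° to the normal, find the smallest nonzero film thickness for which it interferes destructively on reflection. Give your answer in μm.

0.205 μm

Ray reflecting at the top interface goes from n = 1.0 toward n = 1.36: a half-wave phase shift.
Bottom surface (1.36 → 1.0): reflection off a lower-index medium gives no phase shift.
Net: one phase inversion between the two reflected rays.
With one net inversion, destructive interference in reflection requires 2 n t cos θ_r = m λ.
Snell's law: 1.0 sin 24.0° = 1.36 sin θ_r → sin θ_r = 0.299, cos θ_r = 0.954.
Minimum nonzero at m = 1: t = λ / (2 n cos θ_r) = 533 / (2 × 1.36 × 0.954) = 205 nm.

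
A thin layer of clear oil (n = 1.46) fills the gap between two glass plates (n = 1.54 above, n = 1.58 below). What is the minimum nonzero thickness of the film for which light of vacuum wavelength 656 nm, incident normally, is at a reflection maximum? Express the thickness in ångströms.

1123 Å

Ray reflecting at the top interface goes from n = 1.54 toward n = 1.46: no phase shift.
Bottom surface (1.46 → 1.58): reflection off a higher-index medium gives a half-wave phase shift.
Exactly one π shift → a net half-wave offset.
For bright reflection here: 2 n t = (m + ½) λ.
Minimum at m = 0: t = λ / (4 n) = 656 / (4 × 1.46) = 112 nm.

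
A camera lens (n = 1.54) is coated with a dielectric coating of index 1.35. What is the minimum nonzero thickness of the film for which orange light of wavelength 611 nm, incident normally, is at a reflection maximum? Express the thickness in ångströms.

2263 Å

Top surface (1.0 → 1.35): reflection off a higher-index medium gives a half-wave phase shift.
Ray reflecting at the bottom interface goes from n = 1.35 toward n = 1.54: a half-wave phase shift.
Zero or two π shifts → no net half-wave offset.
With no net inversion, constructive interference in reflection requires 2 n t = m λ.
Minimum nonzero at m = 1: t = λ / (2 n) = 611 / (2 × 1.35) = 226 nm.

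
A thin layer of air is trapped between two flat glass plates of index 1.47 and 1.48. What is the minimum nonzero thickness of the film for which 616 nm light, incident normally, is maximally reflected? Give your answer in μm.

0.154 μm

At the upper boundary (n = 1.47 to n = 1.0) the reflected ray undergoes no phase shift.
Bottom surface (1.0 → 1.48): reflection off a higher-index medium gives a half-wave phase shift.
The two reflections differ by half a wavelength.
So the condition for constructive reflection is 2 n t = (m + ½) λ.
Minimum at m = 0: t = λ / (4 n) = 616 / (4 × 1.0) = 154 nm.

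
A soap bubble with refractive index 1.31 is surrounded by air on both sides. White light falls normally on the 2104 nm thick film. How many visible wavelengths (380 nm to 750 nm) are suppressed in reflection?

At the upper boundary (n = 1.0 to n = 1.31) the reflected ray undergoes a half-wave phase shift.
At the lower boundary (n = 1.31 to n = 1.0) the reflected ray undergoes no phase shift.
The two reflections differ by half a wavelength.
So the condition for destructive reflection is 2 n t = m λ.
λ = 2 n t / m = 5512 / m nm.
m=7: 787 nm (IR); m=8: 689 nm (visible); m=9: 612 nm (visible); m=10: 551 nm (visible); m=11: 501 nm (visible); m=12: 459 nm (visible); m=13: 424 nm (visible); m=14: 394 nm (visible); m=15: 367 nm (UV).

7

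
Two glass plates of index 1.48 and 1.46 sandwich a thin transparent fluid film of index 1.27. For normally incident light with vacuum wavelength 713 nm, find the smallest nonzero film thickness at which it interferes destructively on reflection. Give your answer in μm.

0.281 μm

Ray reflecting at the top interface goes from n = 1.48 toward n = 1.27: no phase shift.
Bottom surface (1.27 → 1.46): reflection off a higher-index medium gives a half-wave phase shift.
Exactly one π shift → a net half-wave offset.
For weak reflection here: 2 n t = m λ.
Minimum nonzero at m = 1: t = λ / (2 n) = 713 / (2 × 1.27) = 281 nm.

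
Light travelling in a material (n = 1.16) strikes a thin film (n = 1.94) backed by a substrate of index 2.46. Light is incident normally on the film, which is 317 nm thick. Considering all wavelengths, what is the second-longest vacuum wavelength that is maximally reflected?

Ray reflecting at the top interface goes from n = 1.16 toward n = 1.94: a half-wave phase shift.
Ray reflecting at the bottom interface goes from n = 1.94 toward n = 2.46: a half-wave phase shift.
Zero or two π shifts → no net half-wave offset.
With no net inversion, constructive interference in reflection requires 2 n t = m λ.
λ = 2 n t / m. The second-longest wavelength is m = 2: λ = 2 × 1.94 × 317 / 2.00 = 615 nm.

615 nm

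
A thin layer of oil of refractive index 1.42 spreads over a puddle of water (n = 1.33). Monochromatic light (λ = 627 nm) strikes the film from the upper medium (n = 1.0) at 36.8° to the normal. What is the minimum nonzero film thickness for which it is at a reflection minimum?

244 nm

Top surface (1.0 → 1.42): reflection off a higher-index medium gives a half-wave phase shift.
Ray reflecting at the bottom interface goes from n = 1.42 toward n = 1.33: no phase shift.
The two reflections differ by half a wavelength.
With one net inversion, destructive interference in reflection requires 2 n t cos θ_r = m λ.
Snell's law: 1.0 sin 36.8° = 1.42 sin θ_r → sin θ_r = 0.422, cos θ_r = 0.907.
Minimum nonzero at m = 1: t = λ / (2 n cos θ_r) = 627 / (2 × 1.42 × 0.907) = 244 nm.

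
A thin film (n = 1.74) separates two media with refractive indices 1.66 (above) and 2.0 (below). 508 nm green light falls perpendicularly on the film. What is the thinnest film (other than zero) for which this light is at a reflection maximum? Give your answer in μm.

At the upper boundary (n = 1.66 to n = 1.74) the reflected ray undergoes a half-wave phase shift.
Ray reflecting at the bottom interface goes from n = 1.74 toward n = 2.0: a half-wave phase shift.
The two reflections carry the same phase change, so no net offset.
With no net inversion, constructive interference in reflection requires 2 n t = m λ.
Minimum nonzero at m = 1: t = λ / (2 n) = 508 / (2 × 1.74) = 146 nm.

0.146 μm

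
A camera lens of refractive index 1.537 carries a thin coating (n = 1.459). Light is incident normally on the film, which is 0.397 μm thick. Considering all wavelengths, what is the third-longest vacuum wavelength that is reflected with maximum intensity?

386 nm

At the upper boundary (n = 1.0 to n = 1.459) the reflected ray undergoes a half-wave phase shift.
At the lower boundary (n = 1.459 to n = 1.537) the reflected ray undergoes a half-wave phase shift.
The two reflections carry the same phase change, so no net offset.
With no net inversion, constructive interference in reflection requires 2 n t = m λ.
λ = 2 n t / m. The third-longest wavelength is m = 3: λ = 2 × 1.459 × 397 / 3.00 = 386 nm.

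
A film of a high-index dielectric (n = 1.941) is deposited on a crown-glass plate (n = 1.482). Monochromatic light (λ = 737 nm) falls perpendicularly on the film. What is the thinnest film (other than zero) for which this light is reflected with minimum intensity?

190 nm

At the upper boundary (n = 1.0 to n = 1.941) the reflected ray undergoes a half-wave phase shift.
Bottom surface (1.941 → 1.482): reflection off a lower-index medium gives no phase shift.
Exactly one π shift → a net half-wave offset.
With one net inversion, destructive interference in reflection requires 2 n t = m λ.
Minimum nonzero at m = 1: t = λ / (2 n) = 737 / (2 × 1.941) = 190 nm.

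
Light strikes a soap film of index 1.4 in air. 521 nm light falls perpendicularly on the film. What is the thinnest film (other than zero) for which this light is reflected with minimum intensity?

At the upper boundary (n = 1.0 to n = 1.4) the reflected ray undergoes a half-wave phase shift.
Ray reflecting at the bottom interface goes from n = 1.4 toward n = 1.0: no phase shift.
Net: one phase inversion between the two reflected rays.
With one net inversion, destructive interference in reflection requires 2 n t = m λ.
Minimum nonzero at m = 1: t = λ / (2 n) = 521 / (2 × 1.4) = 186 nm.

186 nm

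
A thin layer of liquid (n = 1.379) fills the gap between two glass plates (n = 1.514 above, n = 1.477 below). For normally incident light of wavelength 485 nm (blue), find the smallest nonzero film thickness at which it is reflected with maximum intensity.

At the upper boundary (n = 1.514 to n = 1.379) the reflected ray undergoes no phase shift.
Bottom surface (1.379 → 1.477): reflection off a higher-index medium gives a half-wave phase shift.
Exactly one π shift → a net half-wave offset.
For strong reflection here: 2 n t = (m + ½) λ.
Minimum at m = 0: t = λ / (4 n) = 485 / (4 × 1.379) = 87.9 nm.

87.9 nm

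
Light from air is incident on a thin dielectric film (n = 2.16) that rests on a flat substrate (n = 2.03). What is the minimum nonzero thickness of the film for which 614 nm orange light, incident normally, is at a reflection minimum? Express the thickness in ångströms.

1421 Å

At the upper boundary (n = 1.0 to n = 2.16) the reflected ray undergoes a half-wave phase shift.
At the lower boundary (n = 2.16 to n = 2.03) the reflected ray undergoes no phase shift.
Net: one phase inversion between the two reflected rays.
So the condition for destructive reflection is 2 n t = m λ.
Minimum nonzero at m = 1: t = λ / (2 n) = 614 / (2 × 2.16) = 142 nm.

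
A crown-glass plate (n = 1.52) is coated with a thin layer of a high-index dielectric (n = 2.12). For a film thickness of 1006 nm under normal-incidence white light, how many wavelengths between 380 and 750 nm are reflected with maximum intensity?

5

At the upper boundary (n = 1.0 to n = 2.12) the reflected ray undergoes a half-wave phase shift.
Bottom surface (2.12 → 1.52): reflection off a lower-index medium gives no phase shift.
The two reflections differ by half a wavelength.
With one net inversion, constructive interference in reflection requires 2 n t = (m + ½) λ.
λ = 2 n t / (m + ½) = 4265 / (m + ½) nm.
m=5: 776 nm (IR); m=6: 656 nm (visible); m=7: 569 nm (visible); m=8: 502 nm (visible); m=9: 449 nm (visible); m=10: 406 nm (visible); m=11: 371 nm (UV).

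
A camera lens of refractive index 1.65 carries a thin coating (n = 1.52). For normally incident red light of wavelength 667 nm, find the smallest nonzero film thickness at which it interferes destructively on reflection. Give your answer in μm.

Ray reflecting at the top interface goes from n = 1.0 toward n = 1.52: a half-wave phase shift.
Ray reflecting at the bottom interface goes from n = 1.52 toward n = 1.65: a half-wave phase shift.
The two reflections carry the same phase change, so no net offset.
With no net inversion, destructive interference in reflection requires 2 n t = (m + ½) λ.
Minimum at m = 0: t = λ / (4 n) = 667 / (4 × 1.52) = 110 nm.

0.110 μm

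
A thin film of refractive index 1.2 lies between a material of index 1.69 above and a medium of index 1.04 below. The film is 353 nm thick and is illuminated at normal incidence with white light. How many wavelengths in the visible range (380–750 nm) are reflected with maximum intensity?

1

At the upper boundary (n = 1.69 to n = 1.2) the reflected ray undergoes no phase shift.
Bottom surface (1.2 → 1.04): reflection off a lower-index medium gives no phase shift.
Net: no relative phase inversion (both shifts match).
For strong reflection here: 2 n t = m λ.
λ = 2 n t / m = 847 / m nm.
m=1: 847 nm (IR); m=2: 424 nm (visible); m=3: 282 nm (UV).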